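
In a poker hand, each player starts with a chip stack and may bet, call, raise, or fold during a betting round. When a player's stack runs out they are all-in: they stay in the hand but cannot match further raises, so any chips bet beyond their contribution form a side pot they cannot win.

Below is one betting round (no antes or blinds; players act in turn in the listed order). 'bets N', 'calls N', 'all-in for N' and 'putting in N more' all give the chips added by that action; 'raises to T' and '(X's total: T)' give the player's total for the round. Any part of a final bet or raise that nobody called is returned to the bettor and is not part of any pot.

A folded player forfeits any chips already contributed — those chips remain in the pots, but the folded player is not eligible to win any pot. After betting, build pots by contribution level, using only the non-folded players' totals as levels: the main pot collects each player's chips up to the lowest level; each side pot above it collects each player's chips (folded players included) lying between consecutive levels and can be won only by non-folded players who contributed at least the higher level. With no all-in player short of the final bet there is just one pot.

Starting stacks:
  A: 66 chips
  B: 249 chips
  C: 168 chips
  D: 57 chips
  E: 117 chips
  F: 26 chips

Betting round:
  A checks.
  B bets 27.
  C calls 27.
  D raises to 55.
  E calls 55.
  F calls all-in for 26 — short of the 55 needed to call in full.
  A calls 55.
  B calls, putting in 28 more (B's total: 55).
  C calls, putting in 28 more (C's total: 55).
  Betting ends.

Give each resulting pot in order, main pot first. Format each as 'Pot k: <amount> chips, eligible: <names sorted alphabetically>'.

Contributions: A=55, B=55, C=55, D=55, E=55, F=26
Pot levels (distinct totals of non-folded players): 26, 55
Layer 1-26: 26 each from A, B, C, D, E, F = 26*6 = 156 chips; eligible A, B, C, D, E, F
Layer 27-55: 29 each from A, B, C, D, E = 29*5 = 145 chips; eligible A, B, C, D, E

Pot 1: 156 chips, eligible: A, B, C, D, E, F
Pot 2: 145 chips, eligible: A, B, C, D, E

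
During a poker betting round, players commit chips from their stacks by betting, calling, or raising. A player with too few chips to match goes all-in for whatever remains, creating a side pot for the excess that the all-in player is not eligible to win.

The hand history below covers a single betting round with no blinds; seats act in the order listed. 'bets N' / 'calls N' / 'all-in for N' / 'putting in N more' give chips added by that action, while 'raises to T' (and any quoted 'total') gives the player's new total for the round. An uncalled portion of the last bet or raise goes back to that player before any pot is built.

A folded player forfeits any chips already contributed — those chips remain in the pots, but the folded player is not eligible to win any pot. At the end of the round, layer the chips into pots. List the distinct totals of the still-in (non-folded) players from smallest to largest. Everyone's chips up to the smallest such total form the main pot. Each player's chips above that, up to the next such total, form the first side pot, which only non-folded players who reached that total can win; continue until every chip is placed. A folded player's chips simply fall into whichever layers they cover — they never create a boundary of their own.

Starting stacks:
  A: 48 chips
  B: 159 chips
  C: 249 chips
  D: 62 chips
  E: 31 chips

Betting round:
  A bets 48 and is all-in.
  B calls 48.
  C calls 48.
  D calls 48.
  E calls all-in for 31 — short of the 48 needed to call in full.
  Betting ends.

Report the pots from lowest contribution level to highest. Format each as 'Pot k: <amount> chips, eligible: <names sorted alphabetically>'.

Contributions: A=48, B=48, C=48, D=48, E=31
Pot levels (distinct totals of non-folded players): 31, 48
Layer 1-31: 31 each from A, B, C, D, E = 31*5 = 155 chips; eligible A, B, C, D, E
Layer 32-48: 17 each from A, B, C, D = 17*4 = 68 chips; eligible A, B, C, D

Pot 1: 155 chips, eligible: A, B, C, D, E
Pot 2: 68 chips, eligible: A, B, C, D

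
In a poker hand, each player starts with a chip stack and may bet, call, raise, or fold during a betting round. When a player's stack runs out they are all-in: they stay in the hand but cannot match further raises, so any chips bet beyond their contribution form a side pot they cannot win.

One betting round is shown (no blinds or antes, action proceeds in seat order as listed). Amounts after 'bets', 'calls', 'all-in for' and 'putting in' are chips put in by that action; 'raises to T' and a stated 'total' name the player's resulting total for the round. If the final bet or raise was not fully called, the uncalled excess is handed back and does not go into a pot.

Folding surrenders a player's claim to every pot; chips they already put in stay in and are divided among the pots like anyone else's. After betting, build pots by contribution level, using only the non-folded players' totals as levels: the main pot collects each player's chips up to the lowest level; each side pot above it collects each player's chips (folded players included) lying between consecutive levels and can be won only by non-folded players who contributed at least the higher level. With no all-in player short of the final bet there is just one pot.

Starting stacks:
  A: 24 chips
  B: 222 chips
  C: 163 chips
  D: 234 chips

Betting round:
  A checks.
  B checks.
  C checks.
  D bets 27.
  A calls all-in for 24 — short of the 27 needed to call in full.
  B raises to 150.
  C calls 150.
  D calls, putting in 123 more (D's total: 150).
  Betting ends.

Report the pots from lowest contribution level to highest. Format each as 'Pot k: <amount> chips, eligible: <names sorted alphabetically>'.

Pot 1: 96 chips, eligible: A, B, C, D
Pot 2: 378 chips, eligible: B, C, D

Derivation:
Contributions: A=24, B=150, C=150, D=150
Pot levels (distinct totals of non-folded players): 24, 150
Layer 1-24: 24 each from A, B, C, D = 24*4 = 96 chips; eligible A, B, C, D
Layer 25-150: 126 each from B, C, D = 126*3 = 378 chips; eligible B, C, D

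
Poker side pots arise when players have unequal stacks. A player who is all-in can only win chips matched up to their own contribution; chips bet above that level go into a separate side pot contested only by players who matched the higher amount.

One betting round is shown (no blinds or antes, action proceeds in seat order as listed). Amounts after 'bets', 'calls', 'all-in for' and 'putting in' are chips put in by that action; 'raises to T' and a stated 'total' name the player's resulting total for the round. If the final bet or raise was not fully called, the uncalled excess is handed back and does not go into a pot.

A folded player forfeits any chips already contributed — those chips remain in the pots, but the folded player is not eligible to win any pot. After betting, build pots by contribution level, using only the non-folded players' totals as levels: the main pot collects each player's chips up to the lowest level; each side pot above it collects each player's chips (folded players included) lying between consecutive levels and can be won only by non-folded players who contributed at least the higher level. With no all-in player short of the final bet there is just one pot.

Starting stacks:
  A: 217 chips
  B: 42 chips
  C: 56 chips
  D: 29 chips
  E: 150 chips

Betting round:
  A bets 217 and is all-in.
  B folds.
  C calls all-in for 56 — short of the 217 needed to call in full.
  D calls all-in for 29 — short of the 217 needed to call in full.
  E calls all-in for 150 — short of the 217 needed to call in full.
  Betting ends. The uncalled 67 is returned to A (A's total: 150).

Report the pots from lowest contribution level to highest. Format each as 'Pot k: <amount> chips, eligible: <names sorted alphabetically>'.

Contributions (after 67 returned to A): A=150, C=56, D=29, E=150
Folded: B
Pot levels (distinct totals of non-folded players): 29, 56, 150
Layer 1-29: 29 each from A, C, D, E = 29*4 = 116 chips; eligible A, C, D, E
Layer 30-56: 27 each from A, C, E = 27*3 = 81 chips; eligible A, C, E
Layer 57-150: 94 each from A, E = 94*2 = 188 chips; eligible A, E

Pot 1: 116 chips, eligible: A, C, D, E
Pot 2: 81 chips, eligible: A, C, E
Pot 3: 188 chips, eligible: A, E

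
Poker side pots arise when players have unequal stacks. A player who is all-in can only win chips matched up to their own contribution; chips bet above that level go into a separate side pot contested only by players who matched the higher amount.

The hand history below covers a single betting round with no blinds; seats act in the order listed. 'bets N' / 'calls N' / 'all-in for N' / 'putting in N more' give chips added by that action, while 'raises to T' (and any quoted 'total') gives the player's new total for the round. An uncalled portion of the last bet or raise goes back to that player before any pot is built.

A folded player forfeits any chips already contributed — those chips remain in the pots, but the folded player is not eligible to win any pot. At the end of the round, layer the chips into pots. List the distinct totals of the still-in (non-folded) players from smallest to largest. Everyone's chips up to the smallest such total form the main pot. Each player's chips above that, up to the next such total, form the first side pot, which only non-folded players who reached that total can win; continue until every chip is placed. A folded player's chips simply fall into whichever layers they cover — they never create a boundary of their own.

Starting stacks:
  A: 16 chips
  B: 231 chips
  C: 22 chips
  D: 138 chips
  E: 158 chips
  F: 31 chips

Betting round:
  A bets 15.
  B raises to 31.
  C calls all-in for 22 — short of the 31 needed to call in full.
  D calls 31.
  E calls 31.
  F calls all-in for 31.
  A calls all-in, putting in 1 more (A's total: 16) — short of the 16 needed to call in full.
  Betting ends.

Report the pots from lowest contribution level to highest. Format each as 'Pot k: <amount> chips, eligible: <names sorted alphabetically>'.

Pot 1: 96 chips, eligible: A, B, C, D, E, F
Pot 2: 30 chips, eligible: B, C, D, E, F
Pot 3: 36 chips, eligible: B, D, E, F

Derivation:
Contributions: A=16, B=31, C=22, D=31, E=31, F=31
Pot levels (distinct totals of non-folded players): 16, 22, 31
Layer 1-16: 16 each from A, B, C, D, E, F = 16*6 = 96 chips; eligible A, B, C, D, E, F
Layer 17-22: 6 each from B, C, D, E, F = 6*5 = 30 chips; eligible B, C, D, E, F
Layer 23-31: 9 each from B, D, E, F = 9*4 = 36 chips; eligible B, D, E, F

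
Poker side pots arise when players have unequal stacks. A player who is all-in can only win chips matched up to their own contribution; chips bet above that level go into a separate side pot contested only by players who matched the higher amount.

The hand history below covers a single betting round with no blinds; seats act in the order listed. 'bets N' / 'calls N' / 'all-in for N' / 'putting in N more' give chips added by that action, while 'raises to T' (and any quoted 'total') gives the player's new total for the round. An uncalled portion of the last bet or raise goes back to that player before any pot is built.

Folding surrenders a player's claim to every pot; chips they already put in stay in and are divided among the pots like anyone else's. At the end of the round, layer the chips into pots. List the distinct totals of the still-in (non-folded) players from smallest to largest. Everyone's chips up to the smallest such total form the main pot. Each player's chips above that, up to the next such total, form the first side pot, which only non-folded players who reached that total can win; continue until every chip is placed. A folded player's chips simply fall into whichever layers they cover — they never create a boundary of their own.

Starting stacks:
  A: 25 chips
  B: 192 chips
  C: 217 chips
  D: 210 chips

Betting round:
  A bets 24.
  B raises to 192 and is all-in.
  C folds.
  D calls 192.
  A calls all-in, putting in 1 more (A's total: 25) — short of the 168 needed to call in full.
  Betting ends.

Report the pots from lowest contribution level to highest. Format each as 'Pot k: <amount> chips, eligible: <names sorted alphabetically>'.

Contributions: A=25, B=192, D=192
Folded: C
Pot levels (distinct totals of non-folded players): 25, 192
Layer 1-25: 25 each from A, B, D = 25*3 = 75 chips; eligible A, B, D
Layer 26-192: 167 each from B, D = 167*2 = 334 chips; eligible B, D

Pot 1: 75 chips, eligible: A, B, D
Pot 2: 334 chips, eligible: B, D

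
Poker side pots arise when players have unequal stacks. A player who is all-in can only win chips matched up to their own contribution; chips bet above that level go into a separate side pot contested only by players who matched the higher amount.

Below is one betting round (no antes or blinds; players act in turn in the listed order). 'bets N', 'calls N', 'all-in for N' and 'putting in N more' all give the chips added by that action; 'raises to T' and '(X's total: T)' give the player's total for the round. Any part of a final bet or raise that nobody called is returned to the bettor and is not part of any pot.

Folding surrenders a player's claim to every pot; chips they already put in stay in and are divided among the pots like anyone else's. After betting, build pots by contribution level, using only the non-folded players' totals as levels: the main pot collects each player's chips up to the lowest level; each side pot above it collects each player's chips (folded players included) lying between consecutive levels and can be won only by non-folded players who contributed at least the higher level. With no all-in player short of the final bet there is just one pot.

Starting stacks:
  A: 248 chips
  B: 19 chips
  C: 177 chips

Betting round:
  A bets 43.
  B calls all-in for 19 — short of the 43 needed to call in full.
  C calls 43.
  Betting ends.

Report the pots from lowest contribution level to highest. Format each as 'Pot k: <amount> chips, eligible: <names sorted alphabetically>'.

Pot 1: 57 chips, eligible: A, B, C
Pot 2: 48 chips, eligible: A, C

Derivation:
Contributions: A=43, B=19, C=43
Pot levels (distinct totals of non-folded players): 19, 43
Layer 1-19: 19 each from A, B, C = 19*3 = 57 chips; eligible A, B, C
Layer 20-43: 24 each from A, C = 24*2 = 48 chips; eligible A, C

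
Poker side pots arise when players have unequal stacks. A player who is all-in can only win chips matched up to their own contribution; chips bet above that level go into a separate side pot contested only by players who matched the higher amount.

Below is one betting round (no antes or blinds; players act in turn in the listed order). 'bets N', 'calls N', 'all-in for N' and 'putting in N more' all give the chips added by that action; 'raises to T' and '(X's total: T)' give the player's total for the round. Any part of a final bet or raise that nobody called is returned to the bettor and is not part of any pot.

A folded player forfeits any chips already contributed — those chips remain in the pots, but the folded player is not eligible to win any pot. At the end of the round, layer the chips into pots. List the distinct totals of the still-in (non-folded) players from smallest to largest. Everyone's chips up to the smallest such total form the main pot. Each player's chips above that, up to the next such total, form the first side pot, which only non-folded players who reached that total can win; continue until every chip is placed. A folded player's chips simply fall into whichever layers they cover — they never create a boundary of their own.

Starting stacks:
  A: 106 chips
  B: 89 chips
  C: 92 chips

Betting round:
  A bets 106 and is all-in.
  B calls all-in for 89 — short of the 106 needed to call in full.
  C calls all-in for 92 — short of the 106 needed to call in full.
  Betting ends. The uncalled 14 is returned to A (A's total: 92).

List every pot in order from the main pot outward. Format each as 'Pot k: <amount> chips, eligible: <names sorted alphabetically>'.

Contributions (after 14 returned to A): A=92, B=89, C=92
Pot levels (distinct totals of non-folded players): 89, 92
Layer 1-89: 89 each from A, B, C = 89*3 = 267 chips; eligible A, B, C
Layer 90-92: 3 each from A, C = 3*2 = 6 chips; eligible A, C

Pot 1: 267 chips, eligible: A, B, C
Pot 2: 6 chips, eligible: A, C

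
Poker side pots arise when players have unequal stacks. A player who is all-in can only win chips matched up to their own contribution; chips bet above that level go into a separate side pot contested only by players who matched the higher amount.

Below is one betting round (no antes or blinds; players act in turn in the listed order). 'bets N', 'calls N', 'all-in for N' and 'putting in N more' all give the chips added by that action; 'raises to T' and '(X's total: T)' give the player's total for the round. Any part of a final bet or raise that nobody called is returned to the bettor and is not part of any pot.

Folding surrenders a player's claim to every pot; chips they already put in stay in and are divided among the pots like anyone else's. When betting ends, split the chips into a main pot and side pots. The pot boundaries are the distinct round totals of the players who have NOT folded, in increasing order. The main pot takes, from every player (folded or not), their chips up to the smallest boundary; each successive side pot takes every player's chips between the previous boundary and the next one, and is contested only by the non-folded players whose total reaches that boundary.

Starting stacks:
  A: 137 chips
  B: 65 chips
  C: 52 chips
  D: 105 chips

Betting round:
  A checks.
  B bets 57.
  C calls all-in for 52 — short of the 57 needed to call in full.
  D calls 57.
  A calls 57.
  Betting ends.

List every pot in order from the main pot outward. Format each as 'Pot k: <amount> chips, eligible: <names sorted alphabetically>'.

Pot 1: 208 chips, eligible: A, B, C, D
Pot 2: 15 chips, eligible: A, B, D

Derivation:
Contributions: A=57, B=57, C=52, D=57
Pot levels (distinct totals of non-folded players): 52, 57
Layer 1-52: 52 each from A, B, C, D = 52*4 = 208 chips; eligible A, B, C, D
Layer 53-57: 5 each from A, B, D = 5*3 = 15 chips; eligible A, B, D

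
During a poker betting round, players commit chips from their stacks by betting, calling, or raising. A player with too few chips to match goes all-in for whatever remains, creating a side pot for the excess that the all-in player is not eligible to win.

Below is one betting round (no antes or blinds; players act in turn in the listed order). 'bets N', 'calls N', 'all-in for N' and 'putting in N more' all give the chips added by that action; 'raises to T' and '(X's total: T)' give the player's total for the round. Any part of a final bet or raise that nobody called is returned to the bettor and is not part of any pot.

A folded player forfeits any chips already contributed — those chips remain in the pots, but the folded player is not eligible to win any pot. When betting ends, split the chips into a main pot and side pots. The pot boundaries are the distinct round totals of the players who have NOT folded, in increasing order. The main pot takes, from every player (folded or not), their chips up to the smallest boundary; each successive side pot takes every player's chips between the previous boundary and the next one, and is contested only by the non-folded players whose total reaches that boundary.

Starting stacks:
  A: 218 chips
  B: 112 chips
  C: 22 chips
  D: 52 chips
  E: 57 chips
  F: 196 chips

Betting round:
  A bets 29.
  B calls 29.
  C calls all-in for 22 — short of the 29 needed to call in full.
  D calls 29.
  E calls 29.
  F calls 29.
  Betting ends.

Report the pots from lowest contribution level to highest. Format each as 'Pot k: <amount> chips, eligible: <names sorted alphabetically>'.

Pot 1: 132 chips, eligible: A, B, C, D, E, F
Pot 2: 35 chips, eligible: A, B, D, E, F

Derivation:
Contributions: A=29, B=29, C=22, D=29, E=29, F=29
Pot levels (distinct totals of non-folded players): 22, 29
Layer 1-22: 22 each from A, B, C, D, E, F = 22*6 = 132 chips; eligible A, B, C, D, E, F
Layer 23-29: 7 each from A, B, D, E, F = 7*5 = 35 chips; eligible A, B, D, E, F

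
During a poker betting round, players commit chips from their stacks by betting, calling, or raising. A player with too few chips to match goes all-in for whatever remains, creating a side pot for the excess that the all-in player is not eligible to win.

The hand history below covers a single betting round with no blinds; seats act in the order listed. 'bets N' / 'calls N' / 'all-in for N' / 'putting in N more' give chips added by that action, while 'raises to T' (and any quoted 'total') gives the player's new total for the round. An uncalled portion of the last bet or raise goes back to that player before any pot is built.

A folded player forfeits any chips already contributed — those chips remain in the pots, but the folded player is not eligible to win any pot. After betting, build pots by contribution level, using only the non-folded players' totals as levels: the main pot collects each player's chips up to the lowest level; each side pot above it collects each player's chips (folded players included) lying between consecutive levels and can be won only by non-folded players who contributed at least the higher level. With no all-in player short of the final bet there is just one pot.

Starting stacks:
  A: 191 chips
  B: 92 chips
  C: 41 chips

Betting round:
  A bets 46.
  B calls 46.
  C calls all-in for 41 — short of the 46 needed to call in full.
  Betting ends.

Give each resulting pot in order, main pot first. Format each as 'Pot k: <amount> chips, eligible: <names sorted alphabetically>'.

Contributions: A=46, B=46, C=41
Pot levels (distinct totals of non-folded players): 41, 46
Layer 1-41: 41 each from A, B, C = 41*3 = 123 chips; eligible A, B, C
Layer 42-46: 5 each from A, B = 5*2 = 10 chips; eligible A, B

Pot 1: 123 chips, eligible: A, B, C
Pot 2: 10 chips, eligible: A, B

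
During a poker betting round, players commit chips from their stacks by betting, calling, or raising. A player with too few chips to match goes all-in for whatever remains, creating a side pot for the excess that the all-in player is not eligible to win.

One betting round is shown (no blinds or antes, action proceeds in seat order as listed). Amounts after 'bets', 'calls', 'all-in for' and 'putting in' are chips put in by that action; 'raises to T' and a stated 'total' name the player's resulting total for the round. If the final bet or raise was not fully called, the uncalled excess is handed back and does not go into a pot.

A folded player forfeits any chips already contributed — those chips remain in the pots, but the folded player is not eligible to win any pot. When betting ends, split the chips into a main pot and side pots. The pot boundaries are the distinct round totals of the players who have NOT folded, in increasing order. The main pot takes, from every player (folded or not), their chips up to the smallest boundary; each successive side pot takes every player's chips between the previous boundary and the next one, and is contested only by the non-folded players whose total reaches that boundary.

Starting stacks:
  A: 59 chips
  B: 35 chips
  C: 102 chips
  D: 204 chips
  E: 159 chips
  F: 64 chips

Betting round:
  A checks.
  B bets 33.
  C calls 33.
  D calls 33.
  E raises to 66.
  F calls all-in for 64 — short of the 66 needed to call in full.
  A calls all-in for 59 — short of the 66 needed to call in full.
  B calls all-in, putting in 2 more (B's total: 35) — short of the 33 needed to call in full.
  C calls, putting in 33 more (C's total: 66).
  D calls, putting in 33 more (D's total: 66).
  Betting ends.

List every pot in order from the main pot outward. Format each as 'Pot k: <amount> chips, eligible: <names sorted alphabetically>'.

Pot 1: 210 chips, eligible: A, B, C, D, E, F
Pot 2: 120 chips, eligible: A, C, D, E, F
Pot 3: 20 chips, eligible: C, D, E, F
Pot 4: 6 chips, eligible: C, D, E

Derivation:
Contributions: A=59, B=35, C=66, D=66, E=66, F=64
Pot levels (distinct totals of non-folded players): 35, 59, 64, 66
Layer 1-35: 35 each from A, B, C, D, E, F = 35*6 = 210 chips; eligible A, B, C, D, E, F
Layer 36-59: 24 each from A, C, D, E, F = 24*5 = 120 chips; eligible A, C, D, E, F
Layer 60-64: 5 each from C, D, E, F = 5*4 = 20 chips; eligible C, D, E, F
Layer 65-66: 2 each from C, D, E = 2*3 = 6 chips; eligible C, D, E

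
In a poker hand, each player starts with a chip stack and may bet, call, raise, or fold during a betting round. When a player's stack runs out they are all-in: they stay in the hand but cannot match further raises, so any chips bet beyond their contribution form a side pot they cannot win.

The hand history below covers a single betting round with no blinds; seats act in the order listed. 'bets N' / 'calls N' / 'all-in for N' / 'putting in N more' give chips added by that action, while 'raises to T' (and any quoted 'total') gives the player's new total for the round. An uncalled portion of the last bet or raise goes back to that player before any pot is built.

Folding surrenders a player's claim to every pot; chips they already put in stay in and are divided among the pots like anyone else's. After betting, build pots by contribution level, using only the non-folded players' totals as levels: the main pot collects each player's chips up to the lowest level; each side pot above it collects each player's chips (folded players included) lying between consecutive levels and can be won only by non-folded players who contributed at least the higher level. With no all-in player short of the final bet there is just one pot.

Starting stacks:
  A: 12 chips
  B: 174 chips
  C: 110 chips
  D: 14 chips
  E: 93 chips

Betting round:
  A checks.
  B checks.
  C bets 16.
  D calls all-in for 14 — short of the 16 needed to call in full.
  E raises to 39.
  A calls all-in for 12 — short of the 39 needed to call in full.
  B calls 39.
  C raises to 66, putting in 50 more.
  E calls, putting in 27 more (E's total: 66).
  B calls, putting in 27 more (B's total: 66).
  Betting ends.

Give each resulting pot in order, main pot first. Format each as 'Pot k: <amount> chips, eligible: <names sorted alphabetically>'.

Pot 1: 60 chips, eligible: A, B, C, D, E
Pot 2: 8 chips, eligible: B, C, D, E
Pot 3: 156 chips, eligible: B, C, E

Derivation:
Contributions: A=12, B=66, C=66, D=14, E=66
Pot levels (distinct totals of non-folded players): 12, 14, 66
Layer 1-12: 12 each from A, B, C, D, E = 12*5 = 60 chips; eligible A, B, C, D, E
Layer 13-14: 2 each from B, C, D, E = 2*4 = 8 chips; eligible B, C, D, E
Layer 15-66: 52 each from B, C, E = 52*3 = 156 chips; eligible B, C, E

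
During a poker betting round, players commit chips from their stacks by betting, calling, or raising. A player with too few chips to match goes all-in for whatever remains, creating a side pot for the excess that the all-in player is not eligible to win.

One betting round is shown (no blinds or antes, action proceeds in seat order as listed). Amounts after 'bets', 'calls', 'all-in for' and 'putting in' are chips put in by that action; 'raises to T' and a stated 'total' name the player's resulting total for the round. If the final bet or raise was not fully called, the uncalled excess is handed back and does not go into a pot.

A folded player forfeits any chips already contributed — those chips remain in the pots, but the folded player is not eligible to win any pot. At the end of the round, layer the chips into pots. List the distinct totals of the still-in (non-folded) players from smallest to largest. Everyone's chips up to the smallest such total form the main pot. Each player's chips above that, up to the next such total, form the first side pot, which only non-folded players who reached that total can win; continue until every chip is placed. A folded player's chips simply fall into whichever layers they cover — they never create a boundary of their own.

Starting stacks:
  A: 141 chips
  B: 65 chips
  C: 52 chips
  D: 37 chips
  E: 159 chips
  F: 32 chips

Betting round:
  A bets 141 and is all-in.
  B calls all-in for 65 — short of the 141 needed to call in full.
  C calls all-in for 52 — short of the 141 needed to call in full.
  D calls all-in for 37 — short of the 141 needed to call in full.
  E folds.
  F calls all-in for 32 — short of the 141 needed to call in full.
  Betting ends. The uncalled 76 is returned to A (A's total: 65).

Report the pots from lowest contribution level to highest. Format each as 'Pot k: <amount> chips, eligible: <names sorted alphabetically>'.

Pot 1: 160 chips, eligible: A, B, C, D, F
Pot 2: 20 chips, eligible: A, B, C, D
Pot 3: 45 chips, eligible: A, B, C
Pot 4: 26 chips, eligible: A, B

Derivation:
Contributions (after 76 returned to A): A=65, B=65, C=52, D=37, F=32
Folded: E
Pot levels (distinct totals of non-folded players): 32, 37, 52, 65
Layer 1-32: 32 each from A, B, C, D, F = 32*5 = 160 chips; eligible A, B, C, D, F
Layer 33-37: 5 each from A, B, C, D = 5*4 = 20 chips; eligible A, B, C, D
Layer 38-52: 15 each from A, B, C = 15*3 = 45 chips; eligible A, B, C
Layer 53-65: 13 each from A, B = 13*2 = 26 chips; eligible A, B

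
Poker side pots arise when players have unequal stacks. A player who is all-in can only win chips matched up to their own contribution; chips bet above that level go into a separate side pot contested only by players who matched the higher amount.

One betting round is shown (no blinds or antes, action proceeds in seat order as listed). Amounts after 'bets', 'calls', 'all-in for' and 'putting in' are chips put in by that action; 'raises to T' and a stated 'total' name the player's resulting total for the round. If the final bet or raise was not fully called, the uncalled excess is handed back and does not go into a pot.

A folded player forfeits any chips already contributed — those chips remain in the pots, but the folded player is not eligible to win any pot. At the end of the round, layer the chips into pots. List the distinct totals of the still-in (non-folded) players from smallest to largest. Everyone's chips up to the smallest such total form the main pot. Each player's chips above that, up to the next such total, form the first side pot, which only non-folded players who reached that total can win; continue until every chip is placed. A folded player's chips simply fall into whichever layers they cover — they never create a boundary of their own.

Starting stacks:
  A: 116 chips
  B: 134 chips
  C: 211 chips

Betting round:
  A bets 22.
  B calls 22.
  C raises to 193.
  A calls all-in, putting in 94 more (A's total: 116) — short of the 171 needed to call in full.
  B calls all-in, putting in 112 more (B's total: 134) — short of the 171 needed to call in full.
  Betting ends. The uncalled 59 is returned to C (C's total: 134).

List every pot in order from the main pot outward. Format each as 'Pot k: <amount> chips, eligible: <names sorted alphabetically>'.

Pot 1: 348 chips, eligible: A, B, C
Pot 2: 36 chips, eligible: B, C

Derivation:
Contributions (after 59 returned to C): A=116, B=134, C=134
Pot levels (distinct totals of non-folded players): 116, 134
Layer 1-116: 116 each from A, B, C = 116*3 = 348 chips; eligible A, B, C
Layer 117-134: 18 each from B, C = 18*2 = 36 chips; eligible B, C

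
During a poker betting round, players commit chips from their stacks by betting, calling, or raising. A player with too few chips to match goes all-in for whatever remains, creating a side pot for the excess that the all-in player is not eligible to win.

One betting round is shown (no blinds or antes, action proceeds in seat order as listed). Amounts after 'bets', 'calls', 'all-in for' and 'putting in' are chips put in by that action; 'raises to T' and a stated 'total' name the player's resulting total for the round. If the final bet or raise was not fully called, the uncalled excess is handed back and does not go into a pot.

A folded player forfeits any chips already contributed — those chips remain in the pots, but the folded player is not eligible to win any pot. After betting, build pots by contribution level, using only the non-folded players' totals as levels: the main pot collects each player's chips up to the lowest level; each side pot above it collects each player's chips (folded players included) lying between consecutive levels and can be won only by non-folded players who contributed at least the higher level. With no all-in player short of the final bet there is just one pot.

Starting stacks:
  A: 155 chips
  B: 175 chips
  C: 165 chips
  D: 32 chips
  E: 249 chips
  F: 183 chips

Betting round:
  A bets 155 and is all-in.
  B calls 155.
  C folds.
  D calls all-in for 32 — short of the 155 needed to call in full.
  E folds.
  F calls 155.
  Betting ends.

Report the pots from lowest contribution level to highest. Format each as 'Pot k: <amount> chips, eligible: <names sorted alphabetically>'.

Contributions: A=155, B=155, D=32, F=155
Folded: C, E
Pot levels (distinct totals of non-folded players): 32, 155
Layer 1-32: 32 each from A, B, D, F = 32*4 = 128 chips; eligible A, B, D, F
Layer 33-155: 123 each from A, B, F = 123*3 = 369 chips; eligible A, B, F

Pot 1: 128 chips, eligible: A, B, D, F
Pot 2: 369 chips, eligible: A, B, F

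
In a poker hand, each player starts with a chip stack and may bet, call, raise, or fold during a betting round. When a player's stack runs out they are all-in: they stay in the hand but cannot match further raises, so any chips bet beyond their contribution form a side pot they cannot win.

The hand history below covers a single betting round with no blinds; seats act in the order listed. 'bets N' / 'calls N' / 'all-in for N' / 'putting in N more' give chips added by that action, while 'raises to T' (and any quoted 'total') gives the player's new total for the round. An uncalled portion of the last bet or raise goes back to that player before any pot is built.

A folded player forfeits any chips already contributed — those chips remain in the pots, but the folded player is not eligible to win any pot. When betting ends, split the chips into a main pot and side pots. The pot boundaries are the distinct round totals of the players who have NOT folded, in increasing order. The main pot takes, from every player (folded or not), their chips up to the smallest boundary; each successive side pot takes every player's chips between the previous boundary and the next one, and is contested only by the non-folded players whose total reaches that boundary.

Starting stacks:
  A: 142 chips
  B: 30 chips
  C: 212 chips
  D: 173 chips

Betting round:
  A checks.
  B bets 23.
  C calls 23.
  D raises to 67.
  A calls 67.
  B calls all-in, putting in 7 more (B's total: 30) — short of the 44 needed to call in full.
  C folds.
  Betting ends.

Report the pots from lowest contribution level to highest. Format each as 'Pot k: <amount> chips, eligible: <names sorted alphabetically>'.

Pot 1: 113 chips, eligible: A, B, D
Pot 2: 74 chips, eligible: A, D

Derivation:
Contributions: A=67, B=30, C=23, D=67
Folded: C
Pot levels (distinct totals of non-folded players): 30, 67
Layer 1-30: A 30 + B 30 + C 23 + D 30 = 113 chips; eligible A, B, D
Layer 31-67: 37 each from A, D = 37*2 = 74 chips; eligible A, D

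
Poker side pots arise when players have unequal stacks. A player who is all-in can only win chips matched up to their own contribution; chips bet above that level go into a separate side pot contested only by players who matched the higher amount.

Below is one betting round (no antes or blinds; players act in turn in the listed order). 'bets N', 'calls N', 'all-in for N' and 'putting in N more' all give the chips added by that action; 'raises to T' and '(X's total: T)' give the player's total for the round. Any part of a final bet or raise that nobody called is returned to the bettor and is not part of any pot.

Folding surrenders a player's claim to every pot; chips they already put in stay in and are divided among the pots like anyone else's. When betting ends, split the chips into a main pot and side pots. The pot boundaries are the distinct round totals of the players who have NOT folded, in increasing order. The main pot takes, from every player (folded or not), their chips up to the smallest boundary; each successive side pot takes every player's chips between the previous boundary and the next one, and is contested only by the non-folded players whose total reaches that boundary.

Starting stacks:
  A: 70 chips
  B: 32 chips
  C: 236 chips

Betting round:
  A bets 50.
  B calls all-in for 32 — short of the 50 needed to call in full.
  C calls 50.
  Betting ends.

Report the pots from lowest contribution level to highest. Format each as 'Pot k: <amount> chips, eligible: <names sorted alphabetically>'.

Contributions: A=50, B=32, C=50
Pot levels (distinct totals of non-folded players): 32, 50
Layer 1-32: 32 each from A, B, C = 32*3 = 96 chips; eligible A, B, C
Layer 33-50: 18 each from A, C = 18*2 = 36 chips; eligible A, C

Pot 1: 96 chips, eligible: A, B, C
Pot 2: 36 chips, eligible: A, C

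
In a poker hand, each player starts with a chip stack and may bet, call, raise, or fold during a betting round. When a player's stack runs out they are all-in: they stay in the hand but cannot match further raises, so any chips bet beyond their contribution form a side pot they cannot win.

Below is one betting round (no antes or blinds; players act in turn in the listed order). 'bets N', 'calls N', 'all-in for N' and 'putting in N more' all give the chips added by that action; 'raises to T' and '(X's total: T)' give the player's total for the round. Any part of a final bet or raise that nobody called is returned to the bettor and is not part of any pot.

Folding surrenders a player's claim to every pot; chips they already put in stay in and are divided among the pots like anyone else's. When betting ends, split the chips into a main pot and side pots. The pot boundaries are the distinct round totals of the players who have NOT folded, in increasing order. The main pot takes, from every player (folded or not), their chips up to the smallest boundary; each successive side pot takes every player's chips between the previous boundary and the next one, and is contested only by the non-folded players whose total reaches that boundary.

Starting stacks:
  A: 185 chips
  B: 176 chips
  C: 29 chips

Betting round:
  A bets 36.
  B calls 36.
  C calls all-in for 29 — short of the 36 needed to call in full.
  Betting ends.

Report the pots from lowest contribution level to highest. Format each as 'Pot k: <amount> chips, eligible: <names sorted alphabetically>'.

Pot 1: 87 chips, eligible: A, B, C
Pot 2: 14 chips, eligible: A, B

Derivation:
Contributions: A=36, B=36, C=29
Pot levels (distinct totals of non-folded players): 29, 36
Layer 1-29: 29 each from A, B, C = 29*3 = 87 chips; eligible A, B, C
Layer 30-36: 7 each from A, B = 7*2 = 14 chips; eligible A, B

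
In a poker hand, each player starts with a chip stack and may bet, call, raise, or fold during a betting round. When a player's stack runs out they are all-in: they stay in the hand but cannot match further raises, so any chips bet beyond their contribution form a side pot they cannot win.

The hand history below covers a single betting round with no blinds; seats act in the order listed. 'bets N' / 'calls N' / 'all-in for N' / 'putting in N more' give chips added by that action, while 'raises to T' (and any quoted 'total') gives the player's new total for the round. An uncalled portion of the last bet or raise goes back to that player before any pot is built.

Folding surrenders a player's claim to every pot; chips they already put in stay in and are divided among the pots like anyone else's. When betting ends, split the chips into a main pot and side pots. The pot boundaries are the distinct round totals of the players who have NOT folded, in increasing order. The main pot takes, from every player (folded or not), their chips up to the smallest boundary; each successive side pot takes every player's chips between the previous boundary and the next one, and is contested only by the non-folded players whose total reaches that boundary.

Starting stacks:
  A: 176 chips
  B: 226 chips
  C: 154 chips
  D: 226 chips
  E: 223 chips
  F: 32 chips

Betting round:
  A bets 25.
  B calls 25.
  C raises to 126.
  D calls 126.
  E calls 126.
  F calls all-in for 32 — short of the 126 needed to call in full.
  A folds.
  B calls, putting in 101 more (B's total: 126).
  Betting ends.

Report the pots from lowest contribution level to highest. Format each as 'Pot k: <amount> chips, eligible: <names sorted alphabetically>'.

Contributions: A=25, B=126, C=126, D=126, E=126, F=32
Folded: A
Pot levels (distinct totals of non-folded players): 32, 126
Layer 1-32: A 25 + B 32 + C 32 + D 32 + E 32 + F 32 = 185 chips; eligible B, C, D, E, F
Layer 33-126: 94 each from B, C, D, E = 94*4 = 376 chips; eligible B, C, D, E

Pot 1: 185 chips, eligible: B, C, D, E, F
Pot 2: 376 chips, eligible: B, C, D, E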